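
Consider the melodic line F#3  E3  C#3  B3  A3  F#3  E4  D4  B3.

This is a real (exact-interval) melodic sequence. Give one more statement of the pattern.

Unit = 3 notes; the statements start on F#3, B3, E4, moving up a 4th each time.
From A4 the exact shape gives A4 G4 E4.

A4 G4 E4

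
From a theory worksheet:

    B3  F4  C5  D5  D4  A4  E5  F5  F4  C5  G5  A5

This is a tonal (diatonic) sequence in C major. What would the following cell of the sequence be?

With a 4-note motive the entries are B3, D4, F4, each up a 3rd from the previous.
From A4 the diatonic shape gives A4 E5 B5 C6.

A4 E5 B5 C6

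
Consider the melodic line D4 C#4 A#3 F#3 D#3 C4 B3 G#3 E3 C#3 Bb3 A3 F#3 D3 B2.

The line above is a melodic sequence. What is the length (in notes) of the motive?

There are 15 notes; a 5-note unit gives 3 cells:
D4 C#4 A#3 F#3 D#3 | C4 B3 G#3 E3 C#3 | Bb3 A3 F#3 D3 B2
Every group is a transposition down a 2nd of the one before; no shorter unit works.

5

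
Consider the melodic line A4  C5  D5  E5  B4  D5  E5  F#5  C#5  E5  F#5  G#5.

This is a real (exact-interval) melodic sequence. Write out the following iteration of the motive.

D#5 F#5 G#5 A#5

Taking 4-note groups, the heads are A4, B4, C#5: the pattern moves up a 2nd.
Statement 4 starts on D#5 and keeps the same exact contour: D#5 F#5 G#5 A#5.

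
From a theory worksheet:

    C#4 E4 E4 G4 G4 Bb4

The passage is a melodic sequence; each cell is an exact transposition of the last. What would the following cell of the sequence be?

Bb4 Db5

Taking 2-note groups, the heads are C#4, E4, G4: the pattern moves up a 3rd.
Statement 4 starts on Bb4 and keeps the same exact contour: Bb4 Db5.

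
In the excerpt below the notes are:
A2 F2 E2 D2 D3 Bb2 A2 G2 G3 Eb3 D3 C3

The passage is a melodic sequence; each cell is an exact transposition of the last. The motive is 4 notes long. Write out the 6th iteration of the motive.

Taking 4-note groups, the heads are A2, D3, G3: the pattern moves up a 4th.
Continuing the starts: C4 → F4 → Bb4.
So cell 6 is Bb4 Gb4 F4 Eb4.

Bb4 Gb4 F4 Eb4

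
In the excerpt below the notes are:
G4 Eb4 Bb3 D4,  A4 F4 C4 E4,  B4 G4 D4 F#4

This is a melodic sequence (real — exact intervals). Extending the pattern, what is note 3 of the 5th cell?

F#4

The unit is 4 notes. Position-3 pitches of the 3 shown cells: Bb3, C4, D4.
Carrying that up a 2nd forward: E4 → F#4.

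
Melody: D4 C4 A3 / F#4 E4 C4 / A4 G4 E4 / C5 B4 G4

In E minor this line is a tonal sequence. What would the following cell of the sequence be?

E5 D5 B4

Unit = 3 notes; the statements start on D4, F#4, A4, C5, moving up a 3rd each time.
So cell 5 is E5 D5 B4.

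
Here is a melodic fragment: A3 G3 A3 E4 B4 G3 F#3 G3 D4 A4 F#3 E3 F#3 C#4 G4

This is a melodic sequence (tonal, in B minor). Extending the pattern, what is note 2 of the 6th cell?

The unit is 5 notes. Position-2 pitches of the 3 shown cells: G3, F#3, E3.
Carrying that down a 2nd forward: D3 → C#3 → B2.

B2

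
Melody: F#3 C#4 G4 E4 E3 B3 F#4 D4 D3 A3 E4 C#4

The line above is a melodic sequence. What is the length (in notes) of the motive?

Try groups of 4 (3 cells in 12 notes):
F#3 C#4 G4 E4 | E3 B3 F#4 D4 | D3 A3 E4 C#4
That's a consistent down a 2nd shift per cell, and no other grouping gives one.

4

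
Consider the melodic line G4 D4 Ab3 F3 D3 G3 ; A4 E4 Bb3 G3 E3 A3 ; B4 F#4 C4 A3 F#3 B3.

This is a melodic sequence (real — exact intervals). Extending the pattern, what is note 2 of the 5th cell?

A#4

With 6-note cells, note 2 of each statement runs D4, E4, F#4.
Carrying that up a 2nd forward: G#4 → A#4.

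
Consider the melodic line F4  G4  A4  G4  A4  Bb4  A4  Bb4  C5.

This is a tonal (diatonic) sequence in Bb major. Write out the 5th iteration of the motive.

Unit = 3 notes; the statements start on F4, G4, A4, moving up a 2nd each time.
Continuing the starts: Bb4 → C5.
From C5 the diatonic shape gives C5 D5 Eb5.

C5 D5 Eb5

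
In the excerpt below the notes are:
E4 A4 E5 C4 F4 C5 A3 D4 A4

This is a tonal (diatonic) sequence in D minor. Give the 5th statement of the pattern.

Taking 3-note groups, the heads are E4, C4, A3: the pattern moves down a 3rd.
Extending down a 3rd: F3 → D3.
Statement 5 starts on D3 and keeps the same diatonic contour: D3 G3 D4.

D3 G3 D4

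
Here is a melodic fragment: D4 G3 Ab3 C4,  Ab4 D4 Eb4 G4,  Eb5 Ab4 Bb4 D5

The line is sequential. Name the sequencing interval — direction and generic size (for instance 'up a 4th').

up a 5th

The 4-note cells begin on D4, Ab4, Eb5 — each up a 5th from the last.
D4 to Ab4 is up a 5th.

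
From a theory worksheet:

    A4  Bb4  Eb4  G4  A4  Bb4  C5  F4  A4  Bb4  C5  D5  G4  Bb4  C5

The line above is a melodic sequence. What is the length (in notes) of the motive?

5

Try groups of 5 (3 cells in 15 notes):
A4 Bb4 Eb4 G4 A4 | Bb4 C5 F4 A4 Bb4 | C5 D5 G4 Bb4 C5
Every group is a transposition up a 2nd of the one before; no shorter unit works.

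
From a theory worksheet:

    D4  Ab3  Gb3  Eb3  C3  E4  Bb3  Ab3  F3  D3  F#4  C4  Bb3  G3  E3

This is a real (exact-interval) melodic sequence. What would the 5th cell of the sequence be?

The 5-note cells begin on D4, E4, F#4 — each up a 2nd from the last.
Continuing the starts: G#4 → A#4.
Statement 5 starts on A#4 and keeps the same exact contour: A#4 E4 D4 B3 G#3.

A#4 E4 D4 B3 G#3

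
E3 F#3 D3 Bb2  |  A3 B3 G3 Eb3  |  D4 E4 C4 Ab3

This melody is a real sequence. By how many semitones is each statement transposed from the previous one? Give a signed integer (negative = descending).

5

Unit = 4 notes; the statements start on E3, A3, D4, moving up a 4th each time.
E3 to A3 spans +5 semitones.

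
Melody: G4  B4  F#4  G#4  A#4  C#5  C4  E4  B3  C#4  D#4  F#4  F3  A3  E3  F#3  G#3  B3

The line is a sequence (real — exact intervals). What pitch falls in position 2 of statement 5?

G2

The unit is 6 notes. Position-2 pitches of the 3 shown cells: B4, E4, A3.
Extending down a 5th: D3 → G2.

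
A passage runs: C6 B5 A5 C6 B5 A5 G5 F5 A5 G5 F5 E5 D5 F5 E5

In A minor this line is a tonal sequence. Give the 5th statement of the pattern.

The 5-note cells begin on C6, A5, F5 — each down a 3rd from the last.
Carrying on: D5 → B4.
So cell 5 is B4 A4 G4 B4 A4.

B4 A4 G4 B4 A4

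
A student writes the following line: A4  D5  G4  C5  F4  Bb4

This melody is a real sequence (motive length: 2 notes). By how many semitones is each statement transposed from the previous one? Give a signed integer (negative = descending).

The 2-note cells begin on A4, G4, F4 — each down a 2nd from the last.
A4 to G4 spans -2 semitones.

-2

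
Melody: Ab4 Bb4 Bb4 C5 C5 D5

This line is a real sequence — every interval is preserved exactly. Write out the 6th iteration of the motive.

F#5 G#5

The 2-note cells begin on Ab4, Bb4, C5 — each up a 2nd from the last.
Continuing the starts: D5 → E5 → F#5.
Statement 6 starts on F#5 and keeps the same exact contour: F#5 G#5.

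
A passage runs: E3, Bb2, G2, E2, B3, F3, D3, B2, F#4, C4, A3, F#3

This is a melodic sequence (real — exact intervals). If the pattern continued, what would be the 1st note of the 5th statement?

The unit is 4 notes. Position-1 pitches of the 3 shown cells: E3, B3, F#4.
Carrying that up a 5th forward: C#5 → G#5.

G#5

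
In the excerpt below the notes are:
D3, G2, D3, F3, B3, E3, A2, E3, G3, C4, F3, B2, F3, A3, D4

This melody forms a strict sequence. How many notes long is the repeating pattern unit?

Try groups of 5 (3 cells in 15 notes):
D3 G2 D3 F3 B3 | E3 A2 E3 G3 C4 | F3 B2 F3 A3 D4
Every group is a transposition up a 2nd of the one before; no shorter unit works.

5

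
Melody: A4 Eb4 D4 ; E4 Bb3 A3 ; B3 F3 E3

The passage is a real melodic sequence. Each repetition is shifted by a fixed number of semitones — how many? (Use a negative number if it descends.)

Unit = 3 notes; the statements start on A4, E4, B3, moving down a 4th each time.
Counting half-steps from A4 to E4: -5.

-5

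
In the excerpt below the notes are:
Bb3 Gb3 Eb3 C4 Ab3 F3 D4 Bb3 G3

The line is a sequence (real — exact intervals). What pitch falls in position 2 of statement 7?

F#4

With 3-note cells, note 2 of each statement runs Gb3, Ab3, Bb3.
Carrying that up a 2nd forward: C4 → D4 → E4 → F#4.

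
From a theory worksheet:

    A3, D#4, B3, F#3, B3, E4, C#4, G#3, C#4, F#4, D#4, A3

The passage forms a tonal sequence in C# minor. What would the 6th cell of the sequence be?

F#4 B4 G#4 D#4

Taking 4-note groups, the heads are A3, B3, C#4: the pattern moves up a 2nd.
Extending up a 2nd: D#4 → E4 → F#4.
So cell 6 is F#4 B4 G#4 D#4.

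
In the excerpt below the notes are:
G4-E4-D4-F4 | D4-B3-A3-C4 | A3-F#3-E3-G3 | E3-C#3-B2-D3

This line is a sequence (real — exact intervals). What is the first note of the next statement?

Unit = 4 notes; the statements start on G4, D4, A3, E3, moving down a 4th each time.
One more step down a 4th gives B2.

B2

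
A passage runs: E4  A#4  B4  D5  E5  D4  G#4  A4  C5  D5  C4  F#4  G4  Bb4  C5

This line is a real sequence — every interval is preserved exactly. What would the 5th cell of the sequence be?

With a 5-note motive the entries are E4, D4, C4, each down a 2nd from the previous.
Extending down a 2nd: Bb3 → Ab3.
So cell 5 is Ab3 D4 Eb4 Gb4 Ab4.

Ab3 D4 Eb4 Gb4 Ab4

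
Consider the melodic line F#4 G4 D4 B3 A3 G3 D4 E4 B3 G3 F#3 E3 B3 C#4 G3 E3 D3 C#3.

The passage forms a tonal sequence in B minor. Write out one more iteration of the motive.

G3 A3 E3 C#3 B2 A2

Unit = 6 notes; the statements start on F#4, D4, B3, moving down a 3rd each time.
From G3 the diatonic shape gives G3 A3 E3 C#3 B2 A2.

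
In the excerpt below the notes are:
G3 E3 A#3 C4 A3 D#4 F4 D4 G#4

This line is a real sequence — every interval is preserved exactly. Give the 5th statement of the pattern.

Eb5 C5 F#5

With a 3-note motive the entries are G3, C4, F4, each up a 4th from the previous.
Carrying on: Bb4 → Eb5.
From Eb5 the exact shape gives Eb5 C5 F#5.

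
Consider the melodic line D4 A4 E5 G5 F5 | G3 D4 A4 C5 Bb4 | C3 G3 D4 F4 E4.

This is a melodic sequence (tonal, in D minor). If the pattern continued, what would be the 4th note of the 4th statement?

With 5-note cells, note 4 of each statement runs G5, C5, F4.
Each moves down a 5th; the next is Bb3.

Bb3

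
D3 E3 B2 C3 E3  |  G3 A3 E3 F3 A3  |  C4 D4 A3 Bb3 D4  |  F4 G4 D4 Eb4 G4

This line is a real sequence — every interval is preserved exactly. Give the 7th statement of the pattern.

Ab5 Bb5 F5 Gb5 Bb5

Unit = 5 notes; the statements start on D3, G3, C4, F4, moving up a 4th each time.
Extending up a 4th: Bb4 → Eb5 → Ab5.
Statement 7 starts on Ab5 and keeps the same exact contour: Ab5 Bb5 F5 Gb5 Bb5.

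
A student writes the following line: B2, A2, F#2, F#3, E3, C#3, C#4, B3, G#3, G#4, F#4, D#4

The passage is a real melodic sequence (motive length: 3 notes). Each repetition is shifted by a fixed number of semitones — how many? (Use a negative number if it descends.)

7

Unit = 3 notes; the statements start on B2, F#3, C#4, G#4, moving up a 5th each time.
B2 to F#3 spans +7 semitones.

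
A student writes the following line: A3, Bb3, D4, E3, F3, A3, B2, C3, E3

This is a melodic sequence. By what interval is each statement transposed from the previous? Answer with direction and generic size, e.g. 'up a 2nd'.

With a 3-note motive the entries are A3, E3, B2, each down a 4th from the previous.
From A3 to E3: down a 4th.

down a 4th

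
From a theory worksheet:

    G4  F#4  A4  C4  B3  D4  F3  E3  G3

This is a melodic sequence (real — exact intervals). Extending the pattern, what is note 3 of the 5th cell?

F2

Grouping in 3s, the 3rd note of each cell is A4, D4, G3.
Extending down a 5th: C3 → F2.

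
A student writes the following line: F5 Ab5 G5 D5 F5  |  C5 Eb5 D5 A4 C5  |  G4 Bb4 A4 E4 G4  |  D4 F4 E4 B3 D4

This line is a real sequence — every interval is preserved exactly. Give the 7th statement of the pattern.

Taking 5-note groups, the heads are F5, C5, G4, D4: the pattern moves down a 4th.
Carrying on: A3 → E3 → B2.
So cell 7 is B2 D3 C#3 G#2 B2.

B2 D3 C#3 G#2 B2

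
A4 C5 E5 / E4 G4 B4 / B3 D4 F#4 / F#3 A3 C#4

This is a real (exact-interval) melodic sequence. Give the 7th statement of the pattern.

D#2 F#2 A#2

With a 3-note motive the entries are A4, E4, B3, F#3, each down a 4th from the previous.
Continuing the starts: C#3 → G#2 → D#2.
Statement 7 starts on D#2 and keeps the same exact contour: D#2 F#2 A#2.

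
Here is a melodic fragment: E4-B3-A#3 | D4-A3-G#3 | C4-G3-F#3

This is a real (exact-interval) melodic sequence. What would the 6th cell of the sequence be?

Gb3 Db3 C3

The 3-note cells begin on E4, D4, C4 — each down a 2nd from the last.
Extending down a 2nd: Bb3 → Ab3 → Gb3.
Statement 6 starts on Gb3 and keeps the same exact contour: Gb3 Db3 C3.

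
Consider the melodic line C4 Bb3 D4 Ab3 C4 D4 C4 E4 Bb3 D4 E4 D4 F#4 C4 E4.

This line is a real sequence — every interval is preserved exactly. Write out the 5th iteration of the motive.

Unit = 5 notes; the statements start on C4, D4, E4, moving up a 2nd each time.
Extending up a 2nd: F#4 → G#4.
So cell 5 is G#4 F#4 A#4 E4 G#4.

G#4 F#4 A#4 E4 G#4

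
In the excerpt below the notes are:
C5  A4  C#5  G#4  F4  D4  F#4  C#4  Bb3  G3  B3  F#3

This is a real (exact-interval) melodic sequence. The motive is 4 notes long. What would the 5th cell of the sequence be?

The 4-note cells begin on C5, F4, Bb3 — each down a 5th from the last.
Continuing the starts: Eb3 → Ab2.
So cell 5 is Ab2 F2 A2 E2.

Ab2 F2 A2 E2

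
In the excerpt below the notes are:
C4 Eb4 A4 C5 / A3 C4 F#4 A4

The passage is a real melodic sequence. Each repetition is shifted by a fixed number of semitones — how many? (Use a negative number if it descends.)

Taking 4-note groups, the heads are C4, A3: the pattern moves down a 3rd.
Counting half-steps from C4 to A3: -3.

-3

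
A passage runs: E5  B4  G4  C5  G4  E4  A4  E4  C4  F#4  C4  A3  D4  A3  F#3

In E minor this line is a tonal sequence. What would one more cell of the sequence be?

Unit = 3 notes; the statements start on E5, C5, A4, F#4, D4, moving down a 3rd each time.
Statement 6 starts on B3 and keeps the same diatonic contour: B3 F#3 D3.

B3 F#3 D3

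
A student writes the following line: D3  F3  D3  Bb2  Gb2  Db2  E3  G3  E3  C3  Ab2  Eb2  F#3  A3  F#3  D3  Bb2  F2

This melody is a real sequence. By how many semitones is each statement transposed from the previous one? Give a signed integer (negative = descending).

2

Taking 6-note groups, the heads are D3, E3, F#3: the pattern moves up a 2nd.
D3→E3 is 52 − 50 = 2 semitones.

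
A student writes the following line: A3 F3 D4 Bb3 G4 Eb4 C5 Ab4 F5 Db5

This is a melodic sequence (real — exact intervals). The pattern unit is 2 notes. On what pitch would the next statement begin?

Bb5

The 2-note cells begin on A3, D4, G4, C5, F5 — each up a 4th from the last.
The next head, up a 4th from F5, is Bb5.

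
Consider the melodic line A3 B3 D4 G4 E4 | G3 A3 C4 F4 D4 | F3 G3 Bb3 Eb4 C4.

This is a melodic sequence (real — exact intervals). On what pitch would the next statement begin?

With a 5-note motive the entries are A3, G3, F3, each down a 2nd from the previous.
The next head, down a 2nd from F3, is Eb3.

Eb3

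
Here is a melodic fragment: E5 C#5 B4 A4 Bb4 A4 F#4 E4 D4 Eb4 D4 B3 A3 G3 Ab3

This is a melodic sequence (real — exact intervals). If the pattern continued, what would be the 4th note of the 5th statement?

Grouping in 5s, the 4th note of each cell is A4, D4, G3.
Extending down a 5th: C3 → F2.

F2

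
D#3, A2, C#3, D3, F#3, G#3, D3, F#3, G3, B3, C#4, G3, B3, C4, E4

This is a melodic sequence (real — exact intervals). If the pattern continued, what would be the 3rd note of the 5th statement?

With 5-note cells, note 3 of each statement runs C#3, F#3, B3.
Extending up a 4th: E4 → A4.

A4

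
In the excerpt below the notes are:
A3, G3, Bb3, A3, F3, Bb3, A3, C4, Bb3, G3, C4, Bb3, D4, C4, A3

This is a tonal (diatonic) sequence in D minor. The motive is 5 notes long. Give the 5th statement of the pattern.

With a 5-note motive the entries are A3, Bb3, C4, each up a 2nd from the previous.
Carrying on: D4 → E4.
So cell 5 is E4 D4 F4 E4 C4.

E4 D4 F4 E4 C4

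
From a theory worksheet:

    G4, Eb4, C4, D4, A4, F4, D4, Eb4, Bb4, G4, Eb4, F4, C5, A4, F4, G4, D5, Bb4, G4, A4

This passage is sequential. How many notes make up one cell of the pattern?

There are 20 notes; a 4-note unit gives 5 cells:
G4 Eb4 C4 D4 | A4 F4 D4 Eb4 | Bb4 G4 Eb4 F4 | C5 A4 F4 G4 | D5 Bb4 G4 A4
Each cell is the previous one up a 2nd — so the unit is 4 notes.

4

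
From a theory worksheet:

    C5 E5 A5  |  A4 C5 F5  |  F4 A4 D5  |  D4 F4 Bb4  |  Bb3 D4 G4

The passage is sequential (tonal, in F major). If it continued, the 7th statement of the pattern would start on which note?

E3

Unit = 3 notes; the statements start on C5, A4, F4, D4, Bb3, moving down a 3rd each time.
Continuing: G3 → E3. Statement 7 starts on E3.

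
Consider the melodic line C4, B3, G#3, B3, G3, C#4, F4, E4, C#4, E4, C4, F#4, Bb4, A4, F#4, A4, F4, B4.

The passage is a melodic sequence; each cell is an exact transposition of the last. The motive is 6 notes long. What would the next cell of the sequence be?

Eb5 D5 B4 D5 Bb4 E5

With a 6-note motive the entries are C4, F4, Bb4, each up a 4th from the previous.
So cell 4 is Eb5 D5 B4 D5 Bb4 E5.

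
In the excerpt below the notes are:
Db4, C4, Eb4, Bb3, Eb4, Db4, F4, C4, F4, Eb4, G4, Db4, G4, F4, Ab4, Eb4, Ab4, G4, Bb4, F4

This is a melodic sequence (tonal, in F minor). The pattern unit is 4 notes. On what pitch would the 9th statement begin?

Eb5

The 4-note cells begin on Db4, Eb4, F4, G4, Ab4 — each up a 2nd from the last.
Continuing: Bb4 → C5 → Db5 → Eb5. Statement 9 starts on Eb5.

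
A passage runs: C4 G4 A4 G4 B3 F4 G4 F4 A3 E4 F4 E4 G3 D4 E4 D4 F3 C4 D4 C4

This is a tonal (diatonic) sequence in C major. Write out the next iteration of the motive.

With a 4-note motive the entries are C4, B3, A3, G3, F3, each down a 2nd from the previous.
So cell 6 is E3 B3 C4 B3.

E3 B3 C4 B3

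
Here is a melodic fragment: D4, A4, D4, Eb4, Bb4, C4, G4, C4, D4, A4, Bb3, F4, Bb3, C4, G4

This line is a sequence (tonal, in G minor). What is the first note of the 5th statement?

Taking 5-note groups, the heads are D4, C4, Bb3: the pattern moves down a 2nd.
Continuing: A3 → G3. Statement 5 starts on G3.

G3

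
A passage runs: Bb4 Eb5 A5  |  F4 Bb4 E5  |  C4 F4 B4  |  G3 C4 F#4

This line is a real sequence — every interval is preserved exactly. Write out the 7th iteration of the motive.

E2 A2 D#3

With a 3-note motive the entries are Bb4, F4, C4, G3, each down a 4th from the previous.
Extending down a 4th: D3 → A2 → E2.
So cell 7 is E2 A2 D#3.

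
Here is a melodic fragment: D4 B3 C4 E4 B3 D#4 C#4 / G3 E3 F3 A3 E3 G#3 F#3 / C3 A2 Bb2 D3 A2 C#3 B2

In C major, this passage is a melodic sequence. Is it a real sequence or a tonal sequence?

real

Each cell has the same semitone pattern (-3, 1, 4, -5, 4, -2) — intervals are preserved exactly.
And D#4 lies outside C major, so the sequence is real rather than tonal.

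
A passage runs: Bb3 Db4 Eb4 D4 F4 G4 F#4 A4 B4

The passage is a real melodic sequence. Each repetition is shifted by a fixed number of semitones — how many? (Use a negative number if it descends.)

4

The 3-note cells begin on Bb3, D4, F#4 — each up a 3rd from the last.
Counting half-steps from Bb3 to D4: 4.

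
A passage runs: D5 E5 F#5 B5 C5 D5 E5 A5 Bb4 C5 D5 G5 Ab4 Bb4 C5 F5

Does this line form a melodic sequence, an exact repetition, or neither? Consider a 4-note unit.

sequence

Each 4-note cell is the previous one transposed down a 2nd.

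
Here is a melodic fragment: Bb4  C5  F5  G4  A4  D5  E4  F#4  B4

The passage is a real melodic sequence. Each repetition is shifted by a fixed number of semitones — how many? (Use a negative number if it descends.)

Unit = 3 notes; the statements start on Bb4, G4, E4, moving down a 3rd each time.
Bb4 to G4 spans -3 semitones.

-3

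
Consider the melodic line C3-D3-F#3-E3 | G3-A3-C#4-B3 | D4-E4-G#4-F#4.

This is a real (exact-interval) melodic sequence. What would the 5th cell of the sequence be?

E5 F#5 A#5 G#5

The 4-note cells begin on C3, G3, D4 — each up a 5th from the last.
Continuing the starts: A4 → E5.
From E5 the exact shape gives E5 F#5 A#5 G#5.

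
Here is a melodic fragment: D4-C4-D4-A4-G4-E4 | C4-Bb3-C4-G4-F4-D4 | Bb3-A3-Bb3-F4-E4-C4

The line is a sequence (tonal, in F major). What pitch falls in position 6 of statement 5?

The unit is 6 notes. Position-6 pitches of the 3 shown cells: E4, D4, C4.
Carrying that down a 2nd forward: Bb3 → A3.

A3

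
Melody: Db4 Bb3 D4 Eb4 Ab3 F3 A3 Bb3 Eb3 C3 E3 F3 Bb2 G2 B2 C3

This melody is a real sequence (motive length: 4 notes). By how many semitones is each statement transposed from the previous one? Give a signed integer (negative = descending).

With a 4-note motive the entries are Db4, Ab3, Eb3, Bb2, each down a 4th from the previous.
Db4→Ab3 is 56 − 61 = -5 semitones.

-5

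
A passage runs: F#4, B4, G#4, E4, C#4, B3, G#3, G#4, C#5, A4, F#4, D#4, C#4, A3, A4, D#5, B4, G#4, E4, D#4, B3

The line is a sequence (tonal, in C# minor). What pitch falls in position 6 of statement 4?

E4

With 7-note cells, note 6 of each statement runs B3, C#4, D#4.
One more up a 2nd gives E4.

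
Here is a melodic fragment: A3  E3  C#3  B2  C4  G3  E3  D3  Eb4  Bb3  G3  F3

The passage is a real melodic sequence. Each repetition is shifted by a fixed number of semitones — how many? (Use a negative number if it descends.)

Taking 4-note groups, the heads are A3, C4, Eb4: the pattern moves up a 3rd.
Counting half-steps from A3 to C4: 3.

3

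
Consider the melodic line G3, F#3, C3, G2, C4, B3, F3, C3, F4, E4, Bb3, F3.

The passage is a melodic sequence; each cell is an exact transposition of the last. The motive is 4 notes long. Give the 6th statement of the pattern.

Ab5 G5 Db5 Ab4

The 4-note cells begin on G3, C4, F4 — each up a 4th from the last.
Extending up a 4th: Bb4 → Eb5 → Ab5.
From Ab5 the exact shape gives Ab5 G5 Db5 Ab4.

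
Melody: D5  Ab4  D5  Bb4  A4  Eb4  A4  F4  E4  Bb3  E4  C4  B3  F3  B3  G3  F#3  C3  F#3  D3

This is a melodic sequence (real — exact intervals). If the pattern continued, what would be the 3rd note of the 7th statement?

The unit is 4 notes. Position-3 pitches of the 5 shown cells: D5, A4, E4, B3, F#3.
Extending down a 4th: C#3 → G#2.

G#2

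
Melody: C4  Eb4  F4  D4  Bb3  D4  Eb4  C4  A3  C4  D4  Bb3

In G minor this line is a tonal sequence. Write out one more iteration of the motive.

Unit = 4 notes; the statements start on C4, Bb3, A3, moving down a 2nd each time.
From G3 the diatonic shape gives G3 Bb3 C4 A3.

G3 Bb3 C4 A3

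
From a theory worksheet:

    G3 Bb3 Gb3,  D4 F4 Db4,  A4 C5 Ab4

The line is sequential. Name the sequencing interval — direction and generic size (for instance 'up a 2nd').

The 3-note cells begin on G3, D4, A4 — each up a 5th from the last.
G3 to D4 is up a 5th.

up a 5th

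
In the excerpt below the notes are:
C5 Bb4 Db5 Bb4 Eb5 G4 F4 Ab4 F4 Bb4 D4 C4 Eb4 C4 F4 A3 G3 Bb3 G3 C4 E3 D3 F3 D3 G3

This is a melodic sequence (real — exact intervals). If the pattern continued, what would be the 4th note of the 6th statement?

With 5-note cells, note 4 of each statement runs Bb4, F4, C4, G3, D3.
From D3, down a 4th gives A2.

A2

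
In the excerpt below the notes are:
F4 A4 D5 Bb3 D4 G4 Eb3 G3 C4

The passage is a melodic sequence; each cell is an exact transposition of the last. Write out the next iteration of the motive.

Ab2 C3 F3

The 3-note cells begin on F4, Bb3, Eb3 — each down a 5th from the last.
From Ab2 the exact shape gives Ab2 C3 F3.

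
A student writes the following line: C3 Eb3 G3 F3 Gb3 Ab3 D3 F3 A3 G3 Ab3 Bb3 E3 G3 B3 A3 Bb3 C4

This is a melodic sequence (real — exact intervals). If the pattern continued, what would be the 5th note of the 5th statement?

D4

With 6-note cells, note 5 of each statement runs Gb3, Ab3, Bb3.
Each moves up a 2nd. Continuing: C4 → D4.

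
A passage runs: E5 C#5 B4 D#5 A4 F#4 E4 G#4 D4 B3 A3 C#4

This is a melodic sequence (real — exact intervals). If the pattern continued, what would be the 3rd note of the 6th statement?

C2

With 4-note cells, note 3 of each statement runs B4, E4, A3.
Carrying that down a 5th forward: D3 → G2 → C2.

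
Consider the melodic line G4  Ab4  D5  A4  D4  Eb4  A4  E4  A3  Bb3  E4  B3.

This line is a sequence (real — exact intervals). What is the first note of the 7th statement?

C#2

Unit = 4 notes; the statements start on G4, D4, A3, moving down a 4th each time.
Continuing: E3 → B2 → F#2 → C#2. Statement 7 starts on C#2.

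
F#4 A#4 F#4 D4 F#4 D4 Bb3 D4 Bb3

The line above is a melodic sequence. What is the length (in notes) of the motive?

There are 9 notes; a 3-note unit gives 3 cells:
F#4 A#4 F#4 | D4 F#4 D4 | Bb3 D4 Bb3
That's a consistent down a 3rd shift per cell, and no other grouping gives one.

3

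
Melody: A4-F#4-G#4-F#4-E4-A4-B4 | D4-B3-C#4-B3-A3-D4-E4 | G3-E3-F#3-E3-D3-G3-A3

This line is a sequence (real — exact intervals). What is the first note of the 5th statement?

With a 7-note motive the entries are A4, D4, G3, each down a 5th from the previous.
Extending the heads down a 5th: C3 → F2.

F2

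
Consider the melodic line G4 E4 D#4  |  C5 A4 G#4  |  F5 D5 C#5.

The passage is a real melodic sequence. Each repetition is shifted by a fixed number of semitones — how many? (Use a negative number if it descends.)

With a 3-note motive the entries are G4, C5, F5, each up a 4th from the previous.
Counting half-steps from G4 to C5: 5.

5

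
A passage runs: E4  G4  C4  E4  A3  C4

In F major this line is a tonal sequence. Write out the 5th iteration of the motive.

D3 F3

Taking 2-note groups, the heads are E4, C4, A3: the pattern moves down a 3rd.
Extending down a 3rd: F3 → D3.
Statement 5 starts on D3 and keeps the same diatonic contour: D3 F3.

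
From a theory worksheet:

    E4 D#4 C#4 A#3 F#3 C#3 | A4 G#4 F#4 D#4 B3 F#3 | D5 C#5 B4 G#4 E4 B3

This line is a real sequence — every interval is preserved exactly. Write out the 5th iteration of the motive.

C6 B5 A5 F#5 D5 A4

Unit = 6 notes; the statements start on E4, A4, D5, moving up a 4th each time.
Carrying on: G5 → C6.
Statement 5 starts on C6 and keeps the same exact contour: C6 B5 A5 F#5 D5 A4.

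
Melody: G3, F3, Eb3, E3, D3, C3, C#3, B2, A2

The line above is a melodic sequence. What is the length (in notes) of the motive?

3

There are 9 notes; a 3-note unit gives 3 cells:
G3 F3 Eb3 | E3 D3 C3 | C#3 B2 A2
That's a consistent down a 3rd shift per cell, and no other grouping gives one.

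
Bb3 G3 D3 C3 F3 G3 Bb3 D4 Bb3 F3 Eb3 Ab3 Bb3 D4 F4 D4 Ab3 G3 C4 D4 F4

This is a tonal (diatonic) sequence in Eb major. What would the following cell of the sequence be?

Unit = 7 notes; the statements start on Bb3, D4, F4, moving up a 3rd each time.
From Ab4 the diatonic shape gives Ab4 F4 C4 Bb3 Eb4 F4 Ab4.

Ab4 F4 C4 Bb3 Eb4 F4 Ab4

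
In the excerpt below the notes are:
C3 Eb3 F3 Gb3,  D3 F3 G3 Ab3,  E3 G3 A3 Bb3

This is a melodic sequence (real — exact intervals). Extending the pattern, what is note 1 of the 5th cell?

G#3

With 4-note cells, note 1 of each statement runs C3, D3, E3.
Carrying that up a 2nd forward: F#3 → G#3.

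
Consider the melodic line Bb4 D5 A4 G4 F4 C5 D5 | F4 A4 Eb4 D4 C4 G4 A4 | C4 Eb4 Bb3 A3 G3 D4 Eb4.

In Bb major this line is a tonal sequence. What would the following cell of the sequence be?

Taking 7-note groups, the heads are Bb4, F4, C4: the pattern moves down a 4th.
From G3 the diatonic shape gives G3 Bb3 F3 Eb3 D3 A3 Bb3.

G3 Bb3 F3 Eb3 D3 A3 Bb3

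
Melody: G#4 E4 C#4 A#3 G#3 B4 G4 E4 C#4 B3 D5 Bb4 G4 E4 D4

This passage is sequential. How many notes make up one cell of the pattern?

5

Try groups of 5 (3 cells in 15 notes):
G#4 E4 C#4 A#3 G#3 | B4 G4 E4 C#4 B3 | D5 Bb4 G4 E4 D4
Every group is a transposition up a 3rd of the one before; no shorter unit works.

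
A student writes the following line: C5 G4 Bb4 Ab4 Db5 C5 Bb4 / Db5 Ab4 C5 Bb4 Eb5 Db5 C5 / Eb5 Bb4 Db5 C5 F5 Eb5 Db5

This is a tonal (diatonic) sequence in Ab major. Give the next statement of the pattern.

F5 C5 Eb5 Db5 G5 F5 Eb5

The 7-note cells begin on C5, Db5, Eb5 — each up a 2nd from the last.
Statement 4 starts on F5 and keeps the same diatonic contour: F5 C5 Eb5 Db5 G5 F5 Eb5.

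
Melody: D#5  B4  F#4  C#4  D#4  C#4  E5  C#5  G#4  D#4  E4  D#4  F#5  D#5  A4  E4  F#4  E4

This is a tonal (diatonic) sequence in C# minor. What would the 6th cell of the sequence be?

The 6-note cells begin on D#5, E5, F#5 — each up a 2nd from the last.
Continuing the starts: G#5 → A5 → B5.
So cell 6 is B5 G#5 D#5 A4 B4 A4.

B5 G#5 D#5 A4 B4 A4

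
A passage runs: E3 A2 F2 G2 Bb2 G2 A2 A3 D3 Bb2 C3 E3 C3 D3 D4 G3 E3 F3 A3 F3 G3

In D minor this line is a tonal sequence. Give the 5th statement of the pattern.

C5 F4 D4 E4 G4 E4 F4

Taking 7-note groups, the heads are E3, A3, D4: the pattern moves up a 4th.
Continuing the starts: G4 → C5.
So cell 5 is C5 F4 D4 E4 G4 E4 F4.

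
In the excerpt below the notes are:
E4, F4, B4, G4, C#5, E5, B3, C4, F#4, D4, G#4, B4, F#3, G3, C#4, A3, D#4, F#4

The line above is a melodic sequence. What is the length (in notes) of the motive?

There are 18 notes; a 6-note unit gives 3 cells:
E4 F4 B4 G4 C#5 E5 | B3 C4 F#4 D4 G#4 B4 | F#3 G3 C#4 A3 D#4 F#4
Every group is a transposition down a 4th of the one before; no shorter unit works.

6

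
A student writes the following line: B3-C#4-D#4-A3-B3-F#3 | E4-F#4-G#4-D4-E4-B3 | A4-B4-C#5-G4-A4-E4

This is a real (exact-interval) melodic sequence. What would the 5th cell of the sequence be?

G5 A5 B5 F5 G5 D5

Taking 6-note groups, the heads are B3, E4, A4: the pattern moves up a 4th.
Continuing the starts: D5 → G5.
From G5 the exact shape gives G5 A5 B5 F5 G5 D5.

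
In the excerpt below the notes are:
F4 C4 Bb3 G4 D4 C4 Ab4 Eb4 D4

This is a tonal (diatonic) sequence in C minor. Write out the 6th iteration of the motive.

With a 3-note motive the entries are F4, G4, Ab4, each up a 2nd from the previous.
Carrying on: Bb4 → C5 → D5.
So cell 6 is D5 Ab4 G4.

D5 Ab4 G4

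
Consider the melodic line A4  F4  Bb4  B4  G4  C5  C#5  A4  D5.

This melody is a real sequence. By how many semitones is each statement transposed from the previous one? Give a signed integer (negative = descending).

With a 3-note motive the entries are A4, B4, C#5, each up a 2nd from the previous.
A4→B4 is 71 − 69 = 2 semitones.

2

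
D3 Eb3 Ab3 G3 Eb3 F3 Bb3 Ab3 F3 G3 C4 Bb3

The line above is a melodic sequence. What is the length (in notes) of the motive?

12 notes total. Splitting into 3 groups of 4:
D3 Eb3 Ab3 G3 | Eb3 F3 Bb3 Ab3 | F3 G3 C4 Bb3
Every group is a transposition up a 2nd of the one before; no shorter unit works.

4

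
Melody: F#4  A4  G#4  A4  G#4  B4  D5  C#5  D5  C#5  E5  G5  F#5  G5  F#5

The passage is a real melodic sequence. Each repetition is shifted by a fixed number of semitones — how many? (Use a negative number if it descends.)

5

The 5-note cells begin on F#4, B4, E5 — each up a 4th from the last.
Counting half-steps from F#4 to B4: 5.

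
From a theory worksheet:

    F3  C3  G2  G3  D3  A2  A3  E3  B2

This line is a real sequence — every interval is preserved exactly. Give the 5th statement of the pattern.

C#4 G#3 D#3

The 3-note cells begin on F3, G3, A3 — each up a 2nd from the last.
Continuing the starts: B3 → C#4.
So cell 5 is C#4 G#3 D#3.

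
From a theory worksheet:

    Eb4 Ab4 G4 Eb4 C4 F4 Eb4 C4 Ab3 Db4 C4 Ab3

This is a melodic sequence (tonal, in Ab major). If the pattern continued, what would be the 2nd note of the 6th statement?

With 4-note cells, note 2 of each statement runs Ab4, F4, Db4.
Each moves down a 3rd. Continuing: Bb3 → G3 → Eb3.

Eb3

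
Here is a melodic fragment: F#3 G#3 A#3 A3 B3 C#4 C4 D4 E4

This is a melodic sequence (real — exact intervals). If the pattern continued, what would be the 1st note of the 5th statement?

Gb4

The unit is 3 notes. Position-1 pitches of the 3 shown cells: F#3, A3, C4.
Each moves up a 3rd. Continuing: Eb4 → Gb4.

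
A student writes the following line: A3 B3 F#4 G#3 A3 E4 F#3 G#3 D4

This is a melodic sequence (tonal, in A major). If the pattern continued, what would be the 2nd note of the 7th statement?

Grouping in 3s, the 2nd note of each cell is B3, A3, G#3.
Extending down a 2nd: F#3 → E3 → D3 → C#3.

C#3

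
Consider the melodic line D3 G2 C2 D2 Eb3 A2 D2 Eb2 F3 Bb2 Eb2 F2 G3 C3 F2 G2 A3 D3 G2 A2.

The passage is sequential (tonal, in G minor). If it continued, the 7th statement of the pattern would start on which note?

C4

The 4-note cells begin on D3, Eb3, F3, G3, A3 — each up a 2nd from the last.
Continuing: Bb3 → C4. Statement 7 starts on C4.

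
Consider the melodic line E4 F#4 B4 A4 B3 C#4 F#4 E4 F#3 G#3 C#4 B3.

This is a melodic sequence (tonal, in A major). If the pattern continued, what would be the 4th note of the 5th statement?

With 4-note cells, note 4 of each statement runs A4, E4, B3.
Carrying that down a 4th forward: F#3 → C#3.

C#3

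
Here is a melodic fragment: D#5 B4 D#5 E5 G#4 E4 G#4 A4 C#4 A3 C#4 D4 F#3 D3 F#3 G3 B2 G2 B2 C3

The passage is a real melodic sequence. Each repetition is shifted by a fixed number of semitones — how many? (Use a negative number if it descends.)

-7

The 4-note cells begin on D#5, G#4, C#4, F#3, B2 — each down a 5th from the last.
Counting half-steps from D#5 to G#4: -7.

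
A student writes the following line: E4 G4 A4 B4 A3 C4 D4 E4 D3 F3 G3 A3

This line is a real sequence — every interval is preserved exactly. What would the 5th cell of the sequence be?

With a 4-note motive the entries are E4, A3, D3, each down a 5th from the previous.
Extending down a 5th: G2 → C2.
Statement 5 starts on C2 and keeps the same exact contour: C2 Eb2 F2 G2.

C2 Eb2 F2 G2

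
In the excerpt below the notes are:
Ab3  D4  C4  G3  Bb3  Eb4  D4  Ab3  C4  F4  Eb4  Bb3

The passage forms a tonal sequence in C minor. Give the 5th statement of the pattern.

Eb4 Ab4 G4 D4

Taking 4-note groups, the heads are Ab3, Bb3, C4: the pattern moves up a 2nd.
Continuing the starts: D4 → Eb4.
From Eb4 the diatonic shape gives Eb4 Ab4 G4 D4.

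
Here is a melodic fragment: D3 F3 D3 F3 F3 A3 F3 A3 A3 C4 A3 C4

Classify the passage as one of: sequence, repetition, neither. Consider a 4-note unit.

sequence

Each 4-note cell is the previous one transposed up a 3rd.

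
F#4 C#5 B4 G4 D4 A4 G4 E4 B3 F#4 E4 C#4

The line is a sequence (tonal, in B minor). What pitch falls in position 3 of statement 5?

A3

Grouping in 4s, the 3rd note of each cell is B4, G4, E4.
Each moves down a 3rd. Continuing: C#4 → A3.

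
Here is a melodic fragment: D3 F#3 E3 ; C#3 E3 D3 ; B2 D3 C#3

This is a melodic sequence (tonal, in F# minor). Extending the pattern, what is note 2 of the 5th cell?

With 3-note cells, note 2 of each statement runs F#3, E3, D3.
Extending down a 2nd: C#3 → B2.

B2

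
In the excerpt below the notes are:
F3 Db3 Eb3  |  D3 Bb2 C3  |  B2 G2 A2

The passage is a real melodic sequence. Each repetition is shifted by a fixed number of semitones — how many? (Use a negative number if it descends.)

Taking 3-note groups, the heads are F3, D3, B2: the pattern moves down a 3rd.
Counting half-steps from F3 to D3: -3.

-3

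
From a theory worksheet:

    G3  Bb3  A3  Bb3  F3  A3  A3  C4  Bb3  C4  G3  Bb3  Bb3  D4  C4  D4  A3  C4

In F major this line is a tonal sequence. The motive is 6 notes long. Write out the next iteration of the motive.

C4 E4 D4 E4 Bb3 D4

The 6-note cells begin on G3, A3, Bb3 — each up a 2nd from the last.
Statement 4 starts on C4 and keeps the same diatonic contour: C4 E4 D4 E4 Bb3 D4.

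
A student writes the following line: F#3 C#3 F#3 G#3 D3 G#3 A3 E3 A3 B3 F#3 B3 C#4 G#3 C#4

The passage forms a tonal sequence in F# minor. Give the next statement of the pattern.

D4 A3 D4

Unit = 3 notes; the statements start on F#3, G#3, A3, B3, C#4, moving up a 2nd each time.
Statement 6 starts on D4 and keeps the same diatonic contour: D4 A3 D4.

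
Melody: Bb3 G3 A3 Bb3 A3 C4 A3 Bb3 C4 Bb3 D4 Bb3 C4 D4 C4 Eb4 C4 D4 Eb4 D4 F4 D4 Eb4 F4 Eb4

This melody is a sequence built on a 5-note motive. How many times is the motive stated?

5

25 notes in groups of 5 gives 25/5 = 5 statements.
Starts: Bb3, C4, D4, Eb4, F4 — each up a 2nd.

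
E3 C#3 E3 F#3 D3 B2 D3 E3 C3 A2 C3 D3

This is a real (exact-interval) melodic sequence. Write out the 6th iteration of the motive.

Gb2 Eb2 Gb2 Ab2

With a 4-note motive the entries are E3, D3, C3, each down a 2nd from the previous.
Carrying on: Bb2 → Ab2 → Gb2.
So cell 6 is Gb2 Eb2 Gb2 Ab2.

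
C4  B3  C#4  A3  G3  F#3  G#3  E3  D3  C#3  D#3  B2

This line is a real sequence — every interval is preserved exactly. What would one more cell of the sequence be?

A2 G#2 A#2 F#2

Taking 4-note groups, the heads are C4, G3, D3: the pattern moves down a 4th.
Statement 4 starts on A2 and keeps the same exact contour: A2 G#2 A#2 F#2.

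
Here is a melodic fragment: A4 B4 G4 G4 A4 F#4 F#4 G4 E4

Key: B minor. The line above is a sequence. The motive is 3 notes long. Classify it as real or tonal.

tonal

Every note is diatonic to B minor.
Cell 1 has -4 semitones from note 2 to 3, but cell 2 has -3 — the interval quality changes while the contour stays the same, which is the hallmark of a tonal sequence.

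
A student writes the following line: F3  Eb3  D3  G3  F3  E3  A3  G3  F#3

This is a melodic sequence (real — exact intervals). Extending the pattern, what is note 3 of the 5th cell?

A#3

With 3-note cells, note 3 of each statement runs D3, E3, F#3.
Each moves up a 2nd. Continuing: G#3 → A#3.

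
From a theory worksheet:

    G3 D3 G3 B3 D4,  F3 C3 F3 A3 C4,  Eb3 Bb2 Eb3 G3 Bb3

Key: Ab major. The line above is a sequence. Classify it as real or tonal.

Each cell has the same semitone pattern (-5, 5, 4, 3) — intervals are preserved exactly.
And D3 lies outside Ab major, so the sequence is real rather than tonal.

real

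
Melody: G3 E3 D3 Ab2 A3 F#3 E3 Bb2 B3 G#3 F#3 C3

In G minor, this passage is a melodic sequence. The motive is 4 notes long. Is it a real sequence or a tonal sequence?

Each cell has the same semitone pattern (-3, -2, -6) — intervals are preserved exactly.
And E3 lies outside G minor, so the sequence is real rather than tonal.

real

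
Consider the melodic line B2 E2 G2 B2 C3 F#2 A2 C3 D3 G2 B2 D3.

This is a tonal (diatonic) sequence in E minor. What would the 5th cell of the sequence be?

F#3 B2 D3 F#3

The 4-note cells begin on B2, C3, D3 — each up a 2nd from the last.
Carrying on: E3 → F#3.
So cell 5 is F#3 B2 D3 F#3.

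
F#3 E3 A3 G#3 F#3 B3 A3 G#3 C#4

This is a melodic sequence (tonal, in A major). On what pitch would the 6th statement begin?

D4

The 3-note cells begin on F#3, G#3, A3 — each up a 2nd from the last.
Extending the heads up a 2nd: B3 → C#4 → D4.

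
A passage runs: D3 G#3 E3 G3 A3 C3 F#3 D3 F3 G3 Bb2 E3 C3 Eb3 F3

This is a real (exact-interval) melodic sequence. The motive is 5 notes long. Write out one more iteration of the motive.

With a 5-note motive the entries are D3, C3, Bb2, each down a 2nd from the previous.
So cell 4 is Ab2 D3 Bb2 Db3 Eb3.

Ab2 D3 Bb2 Db3 Eb3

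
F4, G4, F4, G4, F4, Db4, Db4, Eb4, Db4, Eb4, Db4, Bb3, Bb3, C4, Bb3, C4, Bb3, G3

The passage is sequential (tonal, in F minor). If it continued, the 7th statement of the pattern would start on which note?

Ab2

The 6-note cells begin on F4, Db4, Bb3 — each down a 3rd from the last.
Continuing: G3 → Eb3 → C3 → Ab2. Statement 7 starts on Ab2.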